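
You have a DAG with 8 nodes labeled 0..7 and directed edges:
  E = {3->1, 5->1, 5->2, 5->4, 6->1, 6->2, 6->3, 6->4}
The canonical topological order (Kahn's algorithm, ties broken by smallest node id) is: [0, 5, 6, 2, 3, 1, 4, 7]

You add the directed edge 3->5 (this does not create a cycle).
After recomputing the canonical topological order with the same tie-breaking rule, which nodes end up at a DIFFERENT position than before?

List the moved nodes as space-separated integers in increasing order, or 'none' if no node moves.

Old toposort: [0, 5, 6, 2, 3, 1, 4, 7]
Added edge 3->5
Recompute Kahn (smallest-id tiebreak):
  initial in-degrees: [0, 3, 2, 1, 2, 1, 0, 0]
  ready (indeg=0): [0, 6, 7]
  pop 0: no out-edges | ready=[6, 7] | order so far=[0]
  pop 6: indeg[1]->2; indeg[2]->1; indeg[3]->0; indeg[4]->1 | ready=[3, 7] | order so far=[0, 6]
  pop 3: indeg[1]->1; indeg[5]->0 | ready=[5, 7] | order so far=[0, 6, 3]
  pop 5: indeg[1]->0; indeg[2]->0; indeg[4]->0 | ready=[1, 2, 4, 7] | order so far=[0, 6, 3, 5]
  pop 1: no out-edges | ready=[2, 4, 7] | order so far=[0, 6, 3, 5, 1]
  pop 2: no out-edges | ready=[4, 7] | order so far=[0, 6, 3, 5, 1, 2]
  pop 4: no out-edges | ready=[7] | order so far=[0, 6, 3, 5, 1, 2, 4]
  pop 7: no out-edges | ready=[] | order so far=[0, 6, 3, 5, 1, 2, 4, 7]
New canonical toposort: [0, 6, 3, 5, 1, 2, 4, 7]
Compare positions:
  Node 0: index 0 -> 0 (same)
  Node 1: index 5 -> 4 (moved)
  Node 2: index 3 -> 5 (moved)
  Node 3: index 4 -> 2 (moved)
  Node 4: index 6 -> 6 (same)
  Node 5: index 1 -> 3 (moved)
  Node 6: index 2 -> 1 (moved)
  Node 7: index 7 -> 7 (same)
Nodes that changed position: 1 2 3 5 6

Answer: 1 2 3 5 6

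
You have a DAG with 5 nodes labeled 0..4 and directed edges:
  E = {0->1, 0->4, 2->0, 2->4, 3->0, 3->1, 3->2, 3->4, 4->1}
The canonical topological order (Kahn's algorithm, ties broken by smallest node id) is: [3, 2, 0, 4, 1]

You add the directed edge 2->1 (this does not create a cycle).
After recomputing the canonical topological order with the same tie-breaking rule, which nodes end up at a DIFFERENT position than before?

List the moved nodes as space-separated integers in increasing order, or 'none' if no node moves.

Answer: none

Derivation:
Old toposort: [3, 2, 0, 4, 1]
Added edge 2->1
Recompute Kahn (smallest-id tiebreak):
  initial in-degrees: [2, 4, 1, 0, 3]
  ready (indeg=0): [3]
  pop 3: indeg[0]->1; indeg[1]->3; indeg[2]->0; indeg[4]->2 | ready=[2] | order so far=[3]
  pop 2: indeg[0]->0; indeg[1]->2; indeg[4]->1 | ready=[0] | order so far=[3, 2]
  pop 0: indeg[1]->1; indeg[4]->0 | ready=[4] | order so far=[3, 2, 0]
  pop 4: indeg[1]->0 | ready=[1] | order so far=[3, 2, 0, 4]
  pop 1: no out-edges | ready=[] | order so far=[3, 2, 0, 4, 1]
New canonical toposort: [3, 2, 0, 4, 1]
Compare positions:
  Node 0: index 2 -> 2 (same)
  Node 1: index 4 -> 4 (same)
  Node 2: index 1 -> 1 (same)
  Node 3: index 0 -> 0 (same)
  Node 4: index 3 -> 3 (same)
Nodes that changed position: none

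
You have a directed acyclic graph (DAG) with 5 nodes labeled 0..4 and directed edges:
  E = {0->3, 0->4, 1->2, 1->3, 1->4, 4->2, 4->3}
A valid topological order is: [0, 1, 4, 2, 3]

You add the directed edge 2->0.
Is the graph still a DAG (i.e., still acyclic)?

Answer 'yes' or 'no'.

Given toposort: [0, 1, 4, 2, 3]
Position of 2: index 3; position of 0: index 0
New edge 2->0: backward (u after v in old order)
Backward edge: old toposort is now invalid. Check if this creates a cycle.
Does 0 already reach 2? Reachable from 0: [0, 2, 3, 4]. YES -> cycle!
Still a DAG? no

Answer: no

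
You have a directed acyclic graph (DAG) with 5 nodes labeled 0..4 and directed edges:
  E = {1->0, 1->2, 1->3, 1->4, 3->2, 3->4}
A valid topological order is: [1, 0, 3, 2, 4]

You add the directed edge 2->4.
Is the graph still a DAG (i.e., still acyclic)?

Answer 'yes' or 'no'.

Given toposort: [1, 0, 3, 2, 4]
Position of 2: index 3; position of 4: index 4
New edge 2->4: forward
Forward edge: respects the existing order. Still a DAG, same toposort still valid.
Still a DAG? yes

Answer: yes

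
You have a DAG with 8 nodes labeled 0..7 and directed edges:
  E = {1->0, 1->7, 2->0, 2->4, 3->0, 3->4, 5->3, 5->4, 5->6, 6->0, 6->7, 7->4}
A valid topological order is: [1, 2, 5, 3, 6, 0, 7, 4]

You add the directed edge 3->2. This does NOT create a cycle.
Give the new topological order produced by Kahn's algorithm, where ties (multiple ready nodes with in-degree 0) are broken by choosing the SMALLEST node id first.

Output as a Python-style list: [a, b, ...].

Old toposort: [1, 2, 5, 3, 6, 0, 7, 4]
Added edge: 3->2
Position of 3 (3) > position of 2 (1). Must reorder: 3 must now come before 2.
Run Kahn's algorithm (break ties by smallest node id):
  initial in-degrees: [4, 0, 1, 1, 4, 0, 1, 2]
  ready (indeg=0): [1, 5]
  pop 1: indeg[0]->3; indeg[7]->1 | ready=[5] | order so far=[1]
  pop 5: indeg[3]->0; indeg[4]->3; indeg[6]->0 | ready=[3, 6] | order so far=[1, 5]
  pop 3: indeg[0]->2; indeg[2]->0; indeg[4]->2 | ready=[2, 6] | order so far=[1, 5, 3]
  pop 2: indeg[0]->1; indeg[4]->1 | ready=[6] | order so far=[1, 5, 3, 2]
  pop 6: indeg[0]->0; indeg[7]->0 | ready=[0, 7] | order so far=[1, 5, 3, 2, 6]
  pop 0: no out-edges | ready=[7] | order so far=[1, 5, 3, 2, 6, 0]
  pop 7: indeg[4]->0 | ready=[4] | order so far=[1, 5, 3, 2, 6, 0, 7]
  pop 4: no out-edges | ready=[] | order so far=[1, 5, 3, 2, 6, 0, 7, 4]
  Result: [1, 5, 3, 2, 6, 0, 7, 4]

Answer: [1, 5, 3, 2, 6, 0, 7, 4]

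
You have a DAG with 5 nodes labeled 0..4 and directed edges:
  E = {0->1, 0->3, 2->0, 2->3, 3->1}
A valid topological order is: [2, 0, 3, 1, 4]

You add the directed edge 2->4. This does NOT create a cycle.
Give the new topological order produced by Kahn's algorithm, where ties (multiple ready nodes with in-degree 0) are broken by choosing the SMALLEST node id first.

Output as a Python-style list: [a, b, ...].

Old toposort: [2, 0, 3, 1, 4]
Added edge: 2->4
Position of 2 (0) < position of 4 (4). Old order still valid.
Run Kahn's algorithm (break ties by smallest node id):
  initial in-degrees: [1, 2, 0, 2, 1]
  ready (indeg=0): [2]
  pop 2: indeg[0]->0; indeg[3]->1; indeg[4]->0 | ready=[0, 4] | order so far=[2]
  pop 0: indeg[1]->1; indeg[3]->0 | ready=[3, 4] | order so far=[2, 0]
  pop 3: indeg[1]->0 | ready=[1, 4] | order so far=[2, 0, 3]
  pop 1: no out-edges | ready=[4] | order so far=[2, 0, 3, 1]
  pop 4: no out-edges | ready=[] | order so far=[2, 0, 3, 1, 4]
  Result: [2, 0, 3, 1, 4]

Answer: [2, 0, 3, 1, 4]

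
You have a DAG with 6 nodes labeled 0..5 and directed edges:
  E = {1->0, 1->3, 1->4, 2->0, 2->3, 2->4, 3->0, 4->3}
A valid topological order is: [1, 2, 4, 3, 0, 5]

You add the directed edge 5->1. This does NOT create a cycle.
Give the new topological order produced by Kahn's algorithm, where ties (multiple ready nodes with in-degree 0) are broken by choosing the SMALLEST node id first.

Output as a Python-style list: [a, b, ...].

Old toposort: [1, 2, 4, 3, 0, 5]
Added edge: 5->1
Position of 5 (5) > position of 1 (0). Must reorder: 5 must now come before 1.
Run Kahn's algorithm (break ties by smallest node id):
  initial in-degrees: [3, 1, 0, 3, 2, 0]
  ready (indeg=0): [2, 5]
  pop 2: indeg[0]->2; indeg[3]->2; indeg[4]->1 | ready=[5] | order so far=[2]
  pop 5: indeg[1]->0 | ready=[1] | order so far=[2, 5]
  pop 1: indeg[0]->1; indeg[3]->1; indeg[4]->0 | ready=[4] | order so far=[2, 5, 1]
  pop 4: indeg[3]->0 | ready=[3] | order so far=[2, 5, 1, 4]
  pop 3: indeg[0]->0 | ready=[0] | order so far=[2, 5, 1, 4, 3]
  pop 0: no out-edges | ready=[] | order so far=[2, 5, 1, 4, 3, 0]
  Result: [2, 5, 1, 4, 3, 0]

Answer: [2, 5, 1, 4, 3, 0]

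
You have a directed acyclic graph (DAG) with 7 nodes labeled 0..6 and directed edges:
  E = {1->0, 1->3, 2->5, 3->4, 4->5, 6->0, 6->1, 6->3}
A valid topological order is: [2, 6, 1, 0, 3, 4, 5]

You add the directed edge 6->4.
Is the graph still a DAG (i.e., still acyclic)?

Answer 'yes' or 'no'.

Answer: yes

Derivation:
Given toposort: [2, 6, 1, 0, 3, 4, 5]
Position of 6: index 1; position of 4: index 5
New edge 6->4: forward
Forward edge: respects the existing order. Still a DAG, same toposort still valid.
Still a DAG? yes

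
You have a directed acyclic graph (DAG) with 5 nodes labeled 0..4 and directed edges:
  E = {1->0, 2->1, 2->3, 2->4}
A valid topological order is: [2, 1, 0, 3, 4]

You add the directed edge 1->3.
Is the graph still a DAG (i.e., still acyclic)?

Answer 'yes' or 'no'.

Given toposort: [2, 1, 0, 3, 4]
Position of 1: index 1; position of 3: index 3
New edge 1->3: forward
Forward edge: respects the existing order. Still a DAG, same toposort still valid.
Still a DAG? yes

Answer: yes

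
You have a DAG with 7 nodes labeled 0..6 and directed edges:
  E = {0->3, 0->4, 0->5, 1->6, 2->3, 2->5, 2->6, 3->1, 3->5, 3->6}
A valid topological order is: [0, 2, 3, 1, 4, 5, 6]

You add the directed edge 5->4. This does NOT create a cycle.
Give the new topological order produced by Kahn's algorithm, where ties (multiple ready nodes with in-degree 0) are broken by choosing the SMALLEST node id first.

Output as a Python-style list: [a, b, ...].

Answer: [0, 2, 3, 1, 5, 4, 6]

Derivation:
Old toposort: [0, 2, 3, 1, 4, 5, 6]
Added edge: 5->4
Position of 5 (5) > position of 4 (4). Must reorder: 5 must now come before 4.
Run Kahn's algorithm (break ties by smallest node id):
  initial in-degrees: [0, 1, 0, 2, 2, 3, 3]
  ready (indeg=0): [0, 2]
  pop 0: indeg[3]->1; indeg[4]->1; indeg[5]->2 | ready=[2] | order so far=[0]
  pop 2: indeg[3]->0; indeg[5]->1; indeg[6]->2 | ready=[3] | order so far=[0, 2]
  pop 3: indeg[1]->0; indeg[5]->0; indeg[6]->1 | ready=[1, 5] | order so far=[0, 2, 3]
  pop 1: indeg[6]->0 | ready=[5, 6] | order so far=[0, 2, 3, 1]
  pop 5: indeg[4]->0 | ready=[4, 6] | order so far=[0, 2, 3, 1, 5]
  pop 4: no out-edges | ready=[6] | order so far=[0, 2, 3, 1, 5, 4]
  pop 6: no out-edges | ready=[] | order so far=[0, 2, 3, 1, 5, 4, 6]
  Result: [0, 2, 3, 1, 5, 4, 6]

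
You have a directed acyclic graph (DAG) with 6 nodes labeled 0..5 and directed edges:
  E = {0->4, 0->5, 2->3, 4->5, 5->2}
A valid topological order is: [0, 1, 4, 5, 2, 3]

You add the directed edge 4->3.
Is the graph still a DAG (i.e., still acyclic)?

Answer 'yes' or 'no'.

Answer: yes

Derivation:
Given toposort: [0, 1, 4, 5, 2, 3]
Position of 4: index 2; position of 3: index 5
New edge 4->3: forward
Forward edge: respects the existing order. Still a DAG, same toposort still valid.
Still a DAG? yes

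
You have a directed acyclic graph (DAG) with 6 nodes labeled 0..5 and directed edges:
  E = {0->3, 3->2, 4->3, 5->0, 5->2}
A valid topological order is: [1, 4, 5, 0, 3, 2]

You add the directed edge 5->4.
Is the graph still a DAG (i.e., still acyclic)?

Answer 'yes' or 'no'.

Answer: yes

Derivation:
Given toposort: [1, 4, 5, 0, 3, 2]
Position of 5: index 2; position of 4: index 1
New edge 5->4: backward (u after v in old order)
Backward edge: old toposort is now invalid. Check if this creates a cycle.
Does 4 already reach 5? Reachable from 4: [2, 3, 4]. NO -> still a DAG (reorder needed).
Still a DAG? yes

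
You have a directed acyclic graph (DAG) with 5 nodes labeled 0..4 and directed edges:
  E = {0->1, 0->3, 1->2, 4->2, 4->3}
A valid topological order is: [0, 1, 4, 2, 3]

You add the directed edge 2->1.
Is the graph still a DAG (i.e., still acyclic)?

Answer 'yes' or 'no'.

Answer: no

Derivation:
Given toposort: [0, 1, 4, 2, 3]
Position of 2: index 3; position of 1: index 1
New edge 2->1: backward (u after v in old order)
Backward edge: old toposort is now invalid. Check if this creates a cycle.
Does 1 already reach 2? Reachable from 1: [1, 2]. YES -> cycle!
Still a DAG? no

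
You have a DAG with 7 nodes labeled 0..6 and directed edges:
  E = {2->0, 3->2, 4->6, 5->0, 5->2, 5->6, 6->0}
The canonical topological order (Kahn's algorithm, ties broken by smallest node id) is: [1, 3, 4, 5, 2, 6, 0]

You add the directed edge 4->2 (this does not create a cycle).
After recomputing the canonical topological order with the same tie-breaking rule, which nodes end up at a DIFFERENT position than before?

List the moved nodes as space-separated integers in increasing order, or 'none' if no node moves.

Old toposort: [1, 3, 4, 5, 2, 6, 0]
Added edge 4->2
Recompute Kahn (smallest-id tiebreak):
  initial in-degrees: [3, 0, 3, 0, 0, 0, 2]
  ready (indeg=0): [1, 3, 4, 5]
  pop 1: no out-edges | ready=[3, 4, 5] | order so far=[1]
  pop 3: indeg[2]->2 | ready=[4, 5] | order so far=[1, 3]
  pop 4: indeg[2]->1; indeg[6]->1 | ready=[5] | order so far=[1, 3, 4]
  pop 5: indeg[0]->2; indeg[2]->0; indeg[6]->0 | ready=[2, 6] | order so far=[1, 3, 4, 5]
  pop 2: indeg[0]->1 | ready=[6] | order so far=[1, 3, 4, 5, 2]
  pop 6: indeg[0]->0 | ready=[0] | order so far=[1, 3, 4, 5, 2, 6]
  pop 0: no out-edges | ready=[] | order so far=[1, 3, 4, 5, 2, 6, 0]
New canonical toposort: [1, 3, 4, 5, 2, 6, 0]
Compare positions:
  Node 0: index 6 -> 6 (same)
  Node 1: index 0 -> 0 (same)
  Node 2: index 4 -> 4 (same)
  Node 3: index 1 -> 1 (same)
  Node 4: index 2 -> 2 (same)
  Node 5: index 3 -> 3 (same)
  Node 6: index 5 -> 5 (same)
Nodes that changed position: none

Answer: none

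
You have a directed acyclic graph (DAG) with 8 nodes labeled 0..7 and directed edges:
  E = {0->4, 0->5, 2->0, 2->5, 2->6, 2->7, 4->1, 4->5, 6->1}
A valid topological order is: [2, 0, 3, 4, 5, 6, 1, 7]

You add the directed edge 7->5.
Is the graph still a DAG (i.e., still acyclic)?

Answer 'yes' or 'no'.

Given toposort: [2, 0, 3, 4, 5, 6, 1, 7]
Position of 7: index 7; position of 5: index 4
New edge 7->5: backward (u after v in old order)
Backward edge: old toposort is now invalid. Check if this creates a cycle.
Does 5 already reach 7? Reachable from 5: [5]. NO -> still a DAG (reorder needed).
Still a DAG? yes

Answer: yes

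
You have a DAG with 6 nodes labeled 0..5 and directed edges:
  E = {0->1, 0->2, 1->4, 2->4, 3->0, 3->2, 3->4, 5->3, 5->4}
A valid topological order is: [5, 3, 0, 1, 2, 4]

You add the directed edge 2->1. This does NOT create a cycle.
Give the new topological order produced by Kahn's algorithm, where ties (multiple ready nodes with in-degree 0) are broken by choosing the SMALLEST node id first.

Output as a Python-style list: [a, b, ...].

Old toposort: [5, 3, 0, 1, 2, 4]
Added edge: 2->1
Position of 2 (4) > position of 1 (3). Must reorder: 2 must now come before 1.
Run Kahn's algorithm (break ties by smallest node id):
  initial in-degrees: [1, 2, 2, 1, 4, 0]
  ready (indeg=0): [5]
  pop 5: indeg[3]->0; indeg[4]->3 | ready=[3] | order so far=[5]
  pop 3: indeg[0]->0; indeg[2]->1; indeg[4]->2 | ready=[0] | order so far=[5, 3]
  pop 0: indeg[1]->1; indeg[2]->0 | ready=[2] | order so far=[5, 3, 0]
  pop 2: indeg[1]->0; indeg[4]->1 | ready=[1] | order so far=[5, 3, 0, 2]
  pop 1: indeg[4]->0 | ready=[4] | order so far=[5, 3, 0, 2, 1]
  pop 4: no out-edges | ready=[] | order so far=[5, 3, 0, 2, 1, 4]
  Result: [5, 3, 0, 2, 1, 4]

Answer: [5, 3, 0, 2, 1, 4]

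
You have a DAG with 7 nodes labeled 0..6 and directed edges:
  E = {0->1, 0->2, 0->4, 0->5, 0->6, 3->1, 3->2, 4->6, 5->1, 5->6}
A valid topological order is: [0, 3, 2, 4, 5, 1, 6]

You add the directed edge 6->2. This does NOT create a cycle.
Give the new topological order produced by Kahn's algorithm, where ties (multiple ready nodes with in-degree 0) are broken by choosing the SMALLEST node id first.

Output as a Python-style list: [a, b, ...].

Answer: [0, 3, 4, 5, 1, 6, 2]

Derivation:
Old toposort: [0, 3, 2, 4, 5, 1, 6]
Added edge: 6->2
Position of 6 (6) > position of 2 (2). Must reorder: 6 must now come before 2.
Run Kahn's algorithm (break ties by smallest node id):
  initial in-degrees: [0, 3, 3, 0, 1, 1, 3]
  ready (indeg=0): [0, 3]
  pop 0: indeg[1]->2; indeg[2]->2; indeg[4]->0; indeg[5]->0; indeg[6]->2 | ready=[3, 4, 5] | order so far=[0]
  pop 3: indeg[1]->1; indeg[2]->1 | ready=[4, 5] | order so far=[0, 3]
  pop 4: indeg[6]->1 | ready=[5] | order so far=[0, 3, 4]
  pop 5: indeg[1]->0; indeg[6]->0 | ready=[1, 6] | order so far=[0, 3, 4, 5]
  pop 1: no out-edges | ready=[6] | order so far=[0, 3, 4, 5, 1]
  pop 6: indeg[2]->0 | ready=[2] | order so far=[0, 3, 4, 5, 1, 6]
  pop 2: no out-edges | ready=[] | order so far=[0, 3, 4, 5, 1, 6, 2]
  Result: [0, 3, 4, 5, 1, 6, 2]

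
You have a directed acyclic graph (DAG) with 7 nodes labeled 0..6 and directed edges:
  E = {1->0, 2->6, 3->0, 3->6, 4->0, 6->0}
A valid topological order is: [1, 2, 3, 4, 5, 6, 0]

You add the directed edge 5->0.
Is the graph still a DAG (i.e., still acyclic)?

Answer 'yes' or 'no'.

Answer: yes

Derivation:
Given toposort: [1, 2, 3, 4, 5, 6, 0]
Position of 5: index 4; position of 0: index 6
New edge 5->0: forward
Forward edge: respects the existing order. Still a DAG, same toposort still valid.
Still a DAG? yes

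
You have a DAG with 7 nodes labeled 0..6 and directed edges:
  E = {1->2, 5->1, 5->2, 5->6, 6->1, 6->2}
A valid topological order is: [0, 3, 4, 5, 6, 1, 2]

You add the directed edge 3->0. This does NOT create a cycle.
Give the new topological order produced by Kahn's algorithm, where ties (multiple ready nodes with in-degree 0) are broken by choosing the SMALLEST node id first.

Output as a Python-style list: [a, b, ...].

Old toposort: [0, 3, 4, 5, 6, 1, 2]
Added edge: 3->0
Position of 3 (1) > position of 0 (0). Must reorder: 3 must now come before 0.
Run Kahn's algorithm (break ties by smallest node id):
  initial in-degrees: [1, 2, 3, 0, 0, 0, 1]
  ready (indeg=0): [3, 4, 5]
  pop 3: indeg[0]->0 | ready=[0, 4, 5] | order so far=[3]
  pop 0: no out-edges | ready=[4, 5] | order so far=[3, 0]
  pop 4: no out-edges | ready=[5] | order so far=[3, 0, 4]
  pop 5: indeg[1]->1; indeg[2]->2; indeg[6]->0 | ready=[6] | order so far=[3, 0, 4, 5]
  pop 6: indeg[1]->0; indeg[2]->1 | ready=[1] | order so far=[3, 0, 4, 5, 6]
  pop 1: indeg[2]->0 | ready=[2] | order so far=[3, 0, 4, 5, 6, 1]
  pop 2: no out-edges | ready=[] | order so far=[3, 0, 4, 5, 6, 1, 2]
  Result: [3, 0, 4, 5, 6, 1, 2]

Answer: [3, 0, 4, 5, 6, 1, 2]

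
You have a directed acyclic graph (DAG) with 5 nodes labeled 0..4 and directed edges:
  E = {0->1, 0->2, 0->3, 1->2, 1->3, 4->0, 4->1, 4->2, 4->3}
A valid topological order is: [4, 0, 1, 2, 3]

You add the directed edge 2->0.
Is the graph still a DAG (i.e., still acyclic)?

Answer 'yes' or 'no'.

Given toposort: [4, 0, 1, 2, 3]
Position of 2: index 3; position of 0: index 1
New edge 2->0: backward (u after v in old order)
Backward edge: old toposort is now invalid. Check if this creates a cycle.
Does 0 already reach 2? Reachable from 0: [0, 1, 2, 3]. YES -> cycle!
Still a DAG? no

Answer: no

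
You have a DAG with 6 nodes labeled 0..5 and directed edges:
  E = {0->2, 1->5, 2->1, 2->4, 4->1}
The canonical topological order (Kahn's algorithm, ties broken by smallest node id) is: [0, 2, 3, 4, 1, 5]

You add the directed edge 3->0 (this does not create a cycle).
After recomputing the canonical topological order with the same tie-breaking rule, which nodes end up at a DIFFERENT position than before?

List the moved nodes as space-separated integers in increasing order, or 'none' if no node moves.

Old toposort: [0, 2, 3, 4, 1, 5]
Added edge 3->0
Recompute Kahn (smallest-id tiebreak):
  initial in-degrees: [1, 2, 1, 0, 1, 1]
  ready (indeg=0): [3]
  pop 3: indeg[0]->0 | ready=[0] | order so far=[3]
  pop 0: indeg[2]->0 | ready=[2] | order so far=[3, 0]
  pop 2: indeg[1]->1; indeg[4]->0 | ready=[4] | order so far=[3, 0, 2]
  pop 4: indeg[1]->0 | ready=[1] | order so far=[3, 0, 2, 4]
  pop 1: indeg[5]->0 | ready=[5] | order so far=[3, 0, 2, 4, 1]
  pop 5: no out-edges | ready=[] | order so far=[3, 0, 2, 4, 1, 5]
New canonical toposort: [3, 0, 2, 4, 1, 5]
Compare positions:
  Node 0: index 0 -> 1 (moved)
  Node 1: index 4 -> 4 (same)
  Node 2: index 1 -> 2 (moved)
  Node 3: index 2 -> 0 (moved)
  Node 4: index 3 -> 3 (same)
  Node 5: index 5 -> 5 (same)
Nodes that changed position: 0 2 3

Answer: 0 2 3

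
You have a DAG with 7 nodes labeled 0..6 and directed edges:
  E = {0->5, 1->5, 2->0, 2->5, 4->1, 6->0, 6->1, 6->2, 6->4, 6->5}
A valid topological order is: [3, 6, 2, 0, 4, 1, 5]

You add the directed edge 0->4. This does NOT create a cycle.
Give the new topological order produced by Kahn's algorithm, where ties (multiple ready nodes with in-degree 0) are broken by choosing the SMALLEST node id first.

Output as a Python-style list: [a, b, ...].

Old toposort: [3, 6, 2, 0, 4, 1, 5]
Added edge: 0->4
Position of 0 (3) < position of 4 (4). Old order still valid.
Run Kahn's algorithm (break ties by smallest node id):
  initial in-degrees: [2, 2, 1, 0, 2, 4, 0]
  ready (indeg=0): [3, 6]
  pop 3: no out-edges | ready=[6] | order so far=[3]
  pop 6: indeg[0]->1; indeg[1]->1; indeg[2]->0; indeg[4]->1; indeg[5]->3 | ready=[2] | order so far=[3, 6]
  pop 2: indeg[0]->0; indeg[5]->2 | ready=[0] | order so far=[3, 6, 2]
  pop 0: indeg[4]->0; indeg[5]->1 | ready=[4] | order so far=[3, 6, 2, 0]
  pop 4: indeg[1]->0 | ready=[1] | order so far=[3, 6, 2, 0, 4]
  pop 1: indeg[5]->0 | ready=[5] | order so far=[3, 6, 2, 0, 4, 1]
  pop 5: no out-edges | ready=[] | order so far=[3, 6, 2, 0, 4, 1, 5]
  Result: [3, 6, 2, 0, 4, 1, 5]

Answer: [3, 6, 2, 0, 4, 1, 5]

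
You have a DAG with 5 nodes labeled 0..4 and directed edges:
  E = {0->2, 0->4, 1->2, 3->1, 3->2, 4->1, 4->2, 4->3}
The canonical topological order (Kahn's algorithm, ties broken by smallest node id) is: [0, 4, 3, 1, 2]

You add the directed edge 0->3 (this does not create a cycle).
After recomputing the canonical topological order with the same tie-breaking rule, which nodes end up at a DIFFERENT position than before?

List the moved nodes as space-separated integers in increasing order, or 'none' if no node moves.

Answer: none

Derivation:
Old toposort: [0, 4, 3, 1, 2]
Added edge 0->3
Recompute Kahn (smallest-id tiebreak):
  initial in-degrees: [0, 2, 4, 2, 1]
  ready (indeg=0): [0]
  pop 0: indeg[2]->3; indeg[3]->1; indeg[4]->0 | ready=[4] | order so far=[0]
  pop 4: indeg[1]->1; indeg[2]->2; indeg[3]->0 | ready=[3] | order so far=[0, 4]
  pop 3: indeg[1]->0; indeg[2]->1 | ready=[1] | order so far=[0, 4, 3]
  pop 1: indeg[2]->0 | ready=[2] | order so far=[0, 4, 3, 1]
  pop 2: no out-edges | ready=[] | order so far=[0, 4, 3, 1, 2]
New canonical toposort: [0, 4, 3, 1, 2]
Compare positions:
  Node 0: index 0 -> 0 (same)
  Node 1: index 3 -> 3 (same)
  Node 2: index 4 -> 4 (same)
  Node 3: index 2 -> 2 (same)
  Node 4: index 1 -> 1 (same)
Nodes that changed position: none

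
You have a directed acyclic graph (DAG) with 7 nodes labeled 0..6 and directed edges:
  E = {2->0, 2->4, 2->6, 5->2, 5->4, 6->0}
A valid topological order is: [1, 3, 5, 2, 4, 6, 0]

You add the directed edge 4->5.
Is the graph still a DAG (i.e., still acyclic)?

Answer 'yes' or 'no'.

Given toposort: [1, 3, 5, 2, 4, 6, 0]
Position of 4: index 4; position of 5: index 2
New edge 4->5: backward (u after v in old order)
Backward edge: old toposort is now invalid. Check if this creates a cycle.
Does 5 already reach 4? Reachable from 5: [0, 2, 4, 5, 6]. YES -> cycle!
Still a DAG? no

Answer: no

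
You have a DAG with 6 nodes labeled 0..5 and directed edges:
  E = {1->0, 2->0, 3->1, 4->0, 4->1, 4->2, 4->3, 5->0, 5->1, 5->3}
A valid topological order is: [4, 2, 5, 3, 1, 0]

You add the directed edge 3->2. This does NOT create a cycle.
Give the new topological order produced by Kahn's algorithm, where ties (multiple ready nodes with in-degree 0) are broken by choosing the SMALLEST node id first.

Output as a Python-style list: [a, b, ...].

Old toposort: [4, 2, 5, 3, 1, 0]
Added edge: 3->2
Position of 3 (3) > position of 2 (1). Must reorder: 3 must now come before 2.
Run Kahn's algorithm (break ties by smallest node id):
  initial in-degrees: [4, 3, 2, 2, 0, 0]
  ready (indeg=0): [4, 5]
  pop 4: indeg[0]->3; indeg[1]->2; indeg[2]->1; indeg[3]->1 | ready=[5] | order so far=[4]
  pop 5: indeg[0]->2; indeg[1]->1; indeg[3]->0 | ready=[3] | order so far=[4, 5]
  pop 3: indeg[1]->0; indeg[2]->0 | ready=[1, 2] | order so far=[4, 5, 3]
  pop 1: indeg[0]->1 | ready=[2] | order so far=[4, 5, 3, 1]
  pop 2: indeg[0]->0 | ready=[0] | order so far=[4, 5, 3, 1, 2]
  pop 0: no out-edges | ready=[] | order so far=[4, 5, 3, 1, 2, 0]
  Result: [4, 5, 3, 1, 2, 0]

Answer: [4, 5, 3, 1, 2, 0]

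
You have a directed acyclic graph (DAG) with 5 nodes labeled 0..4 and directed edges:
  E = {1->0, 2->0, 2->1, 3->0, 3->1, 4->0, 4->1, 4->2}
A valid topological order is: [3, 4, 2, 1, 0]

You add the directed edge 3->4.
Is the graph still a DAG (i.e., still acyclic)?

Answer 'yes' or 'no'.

Given toposort: [3, 4, 2, 1, 0]
Position of 3: index 0; position of 4: index 1
New edge 3->4: forward
Forward edge: respects the existing order. Still a DAG, same toposort still valid.
Still a DAG? yes

Answer: yes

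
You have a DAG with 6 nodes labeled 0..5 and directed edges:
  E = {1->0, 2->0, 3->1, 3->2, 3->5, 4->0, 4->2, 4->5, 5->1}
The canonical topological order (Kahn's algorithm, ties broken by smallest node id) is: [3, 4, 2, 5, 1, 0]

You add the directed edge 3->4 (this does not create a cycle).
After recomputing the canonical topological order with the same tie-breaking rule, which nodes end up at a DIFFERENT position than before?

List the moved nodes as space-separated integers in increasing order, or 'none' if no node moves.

Answer: none

Derivation:
Old toposort: [3, 4, 2, 5, 1, 0]
Added edge 3->4
Recompute Kahn (smallest-id tiebreak):
  initial in-degrees: [3, 2, 2, 0, 1, 2]
  ready (indeg=0): [3]
  pop 3: indeg[1]->1; indeg[2]->1; indeg[4]->0; indeg[5]->1 | ready=[4] | order so far=[3]
  pop 4: indeg[0]->2; indeg[2]->0; indeg[5]->0 | ready=[2, 5] | order so far=[3, 4]
  pop 2: indeg[0]->1 | ready=[5] | order so far=[3, 4, 2]
  pop 5: indeg[1]->0 | ready=[1] | order so far=[3, 4, 2, 5]
  pop 1: indeg[0]->0 | ready=[0] | order so far=[3, 4, 2, 5, 1]
  pop 0: no out-edges | ready=[] | order so far=[3, 4, 2, 5, 1, 0]
New canonical toposort: [3, 4, 2, 5, 1, 0]
Compare positions:
  Node 0: index 5 -> 5 (same)
  Node 1: index 4 -> 4 (same)
  Node 2: index 2 -> 2 (same)
  Node 3: index 0 -> 0 (same)
  Node 4: index 1 -> 1 (same)
  Node 5: index 3 -> 3 (same)
Nodes that changed position: none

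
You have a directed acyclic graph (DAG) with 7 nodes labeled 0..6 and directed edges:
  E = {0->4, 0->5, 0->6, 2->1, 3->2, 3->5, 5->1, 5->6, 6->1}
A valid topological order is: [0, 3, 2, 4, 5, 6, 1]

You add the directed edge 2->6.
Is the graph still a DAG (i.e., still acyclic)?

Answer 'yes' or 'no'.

Given toposort: [0, 3, 2, 4, 5, 6, 1]
Position of 2: index 2; position of 6: index 5
New edge 2->6: forward
Forward edge: respects the existing order. Still a DAG, same toposort still valid.
Still a DAG? yes

Answer: yes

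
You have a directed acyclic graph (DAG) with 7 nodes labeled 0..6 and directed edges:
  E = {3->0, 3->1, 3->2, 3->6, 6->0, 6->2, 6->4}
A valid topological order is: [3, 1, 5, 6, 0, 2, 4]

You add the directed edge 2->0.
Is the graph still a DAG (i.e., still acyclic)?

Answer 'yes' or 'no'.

Given toposort: [3, 1, 5, 6, 0, 2, 4]
Position of 2: index 5; position of 0: index 4
New edge 2->0: backward (u after v in old order)
Backward edge: old toposort is now invalid. Check if this creates a cycle.
Does 0 already reach 2? Reachable from 0: [0]. NO -> still a DAG (reorder needed).
Still a DAG? yes

Answer: yes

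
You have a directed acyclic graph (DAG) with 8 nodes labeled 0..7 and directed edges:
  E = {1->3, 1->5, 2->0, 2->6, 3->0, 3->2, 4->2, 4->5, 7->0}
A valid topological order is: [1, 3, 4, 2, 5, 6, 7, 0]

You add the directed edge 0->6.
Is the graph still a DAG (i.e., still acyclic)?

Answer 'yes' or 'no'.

Answer: yes

Derivation:
Given toposort: [1, 3, 4, 2, 5, 6, 7, 0]
Position of 0: index 7; position of 6: index 5
New edge 0->6: backward (u after v in old order)
Backward edge: old toposort is now invalid. Check if this creates a cycle.
Does 6 already reach 0? Reachable from 6: [6]. NO -> still a DAG (reorder needed).
Still a DAG? yes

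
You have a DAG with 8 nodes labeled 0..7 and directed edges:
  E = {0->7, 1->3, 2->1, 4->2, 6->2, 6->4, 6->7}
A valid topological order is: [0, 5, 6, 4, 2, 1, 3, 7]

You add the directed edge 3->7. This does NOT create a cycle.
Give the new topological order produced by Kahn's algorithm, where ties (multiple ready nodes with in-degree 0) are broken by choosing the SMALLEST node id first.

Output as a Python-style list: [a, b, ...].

Old toposort: [0, 5, 6, 4, 2, 1, 3, 7]
Added edge: 3->7
Position of 3 (6) < position of 7 (7). Old order still valid.
Run Kahn's algorithm (break ties by smallest node id):
  initial in-degrees: [0, 1, 2, 1, 1, 0, 0, 3]
  ready (indeg=0): [0, 5, 6]
  pop 0: indeg[7]->2 | ready=[5, 6] | order so far=[0]
  pop 5: no out-edges | ready=[6] | order so far=[0, 5]
  pop 6: indeg[2]->1; indeg[4]->0; indeg[7]->1 | ready=[4] | order so far=[0, 5, 6]
  pop 4: indeg[2]->0 | ready=[2] | order so far=[0, 5, 6, 4]
  pop 2: indeg[1]->0 | ready=[1] | order so far=[0, 5, 6, 4, 2]
  pop 1: indeg[3]->0 | ready=[3] | order so far=[0, 5, 6, 4, 2, 1]
  pop 3: indeg[7]->0 | ready=[7] | order so far=[0, 5, 6, 4, 2, 1, 3]
  pop 7: no out-edges | ready=[] | order so far=[0, 5, 6, 4, 2, 1, 3, 7]
  Result: [0, 5, 6, 4, 2, 1, 3, 7]

Answer: [0, 5, 6, 4, 2, 1, 3, 7]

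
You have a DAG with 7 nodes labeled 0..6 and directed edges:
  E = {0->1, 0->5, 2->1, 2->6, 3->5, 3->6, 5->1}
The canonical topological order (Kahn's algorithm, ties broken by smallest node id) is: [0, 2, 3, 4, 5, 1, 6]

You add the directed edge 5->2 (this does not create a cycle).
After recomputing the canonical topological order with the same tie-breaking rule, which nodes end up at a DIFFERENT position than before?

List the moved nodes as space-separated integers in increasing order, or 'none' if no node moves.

Answer: 2 3 4 5

Derivation:
Old toposort: [0, 2, 3, 4, 5, 1, 6]
Added edge 5->2
Recompute Kahn (smallest-id tiebreak):
  initial in-degrees: [0, 3, 1, 0, 0, 2, 2]
  ready (indeg=0): [0, 3, 4]
  pop 0: indeg[1]->2; indeg[5]->1 | ready=[3, 4] | order so far=[0]
  pop 3: indeg[5]->0; indeg[6]->1 | ready=[4, 5] | order so far=[0, 3]
  pop 4: no out-edges | ready=[5] | order so far=[0, 3, 4]
  pop 5: indeg[1]->1; indeg[2]->0 | ready=[2] | order so far=[0, 3, 4, 5]
  pop 2: indeg[1]->0; indeg[6]->0 | ready=[1, 6] | order so far=[0, 3, 4, 5, 2]
  pop 1: no out-edges | ready=[6] | order so far=[0, 3, 4, 5, 2, 1]
  pop 6: no out-edges | ready=[] | order so far=[0, 3, 4, 5, 2, 1, 6]
New canonical toposort: [0, 3, 4, 5, 2, 1, 6]
Compare positions:
  Node 0: index 0 -> 0 (same)
  Node 1: index 5 -> 5 (same)
  Node 2: index 1 -> 4 (moved)
  Node 3: index 2 -> 1 (moved)
  Node 4: index 3 -> 2 (moved)
  Node 5: index 4 -> 3 (moved)
  Node 6: index 6 -> 6 (same)
Nodes that changed position: 2 3 4 5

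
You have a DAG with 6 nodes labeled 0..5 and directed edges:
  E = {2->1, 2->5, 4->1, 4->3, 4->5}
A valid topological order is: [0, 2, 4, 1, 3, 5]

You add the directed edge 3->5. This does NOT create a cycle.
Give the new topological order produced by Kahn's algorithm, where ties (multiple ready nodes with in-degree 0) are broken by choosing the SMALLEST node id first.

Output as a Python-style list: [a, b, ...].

Old toposort: [0, 2, 4, 1, 3, 5]
Added edge: 3->5
Position of 3 (4) < position of 5 (5). Old order still valid.
Run Kahn's algorithm (break ties by smallest node id):
  initial in-degrees: [0, 2, 0, 1, 0, 3]
  ready (indeg=0): [0, 2, 4]
  pop 0: no out-edges | ready=[2, 4] | order so far=[0]
  pop 2: indeg[1]->1; indeg[5]->2 | ready=[4] | order so far=[0, 2]
  pop 4: indeg[1]->0; indeg[3]->0; indeg[5]->1 | ready=[1, 3] | order so far=[0, 2, 4]
  pop 1: no out-edges | ready=[3] | order so far=[0, 2, 4, 1]
  pop 3: indeg[5]->0 | ready=[5] | order so far=[0, 2, 4, 1, 3]
  pop 5: no out-edges | ready=[] | order so far=[0, 2, 4, 1, 3, 5]
  Result: [0, 2, 4, 1, 3, 5]

Answer: [0, 2, 4, 1, 3, 5]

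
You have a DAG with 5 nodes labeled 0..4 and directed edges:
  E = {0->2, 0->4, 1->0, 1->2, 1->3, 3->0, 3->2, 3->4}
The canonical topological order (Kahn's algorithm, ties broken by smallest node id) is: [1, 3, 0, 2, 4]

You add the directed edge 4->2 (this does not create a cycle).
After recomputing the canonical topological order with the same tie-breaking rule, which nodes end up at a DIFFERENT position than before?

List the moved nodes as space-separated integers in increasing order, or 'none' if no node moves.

Old toposort: [1, 3, 0, 2, 4]
Added edge 4->2
Recompute Kahn (smallest-id tiebreak):
  initial in-degrees: [2, 0, 4, 1, 2]
  ready (indeg=0): [1]
  pop 1: indeg[0]->1; indeg[2]->3; indeg[3]->0 | ready=[3] | order so far=[1]
  pop 3: indeg[0]->0; indeg[2]->2; indeg[4]->1 | ready=[0] | order so far=[1, 3]
  pop 0: indeg[2]->1; indeg[4]->0 | ready=[4] | order so far=[1, 3, 0]
  pop 4: indeg[2]->0 | ready=[2] | order so far=[1, 3, 0, 4]
  pop 2: no out-edges | ready=[] | order so far=[1, 3, 0, 4, 2]
New canonical toposort: [1, 3, 0, 4, 2]
Compare positions:
  Node 0: index 2 -> 2 (same)
  Node 1: index 0 -> 0 (same)
  Node 2: index 3 -> 4 (moved)
  Node 3: index 1 -> 1 (same)
  Node 4: index 4 -> 3 (moved)
Nodes that changed position: 2 4

Answer: 2 4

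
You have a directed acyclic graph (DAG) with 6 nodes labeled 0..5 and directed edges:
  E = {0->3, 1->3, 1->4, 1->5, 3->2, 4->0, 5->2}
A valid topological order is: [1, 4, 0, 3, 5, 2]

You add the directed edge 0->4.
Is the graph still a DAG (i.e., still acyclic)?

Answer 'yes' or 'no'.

Answer: no

Derivation:
Given toposort: [1, 4, 0, 3, 5, 2]
Position of 0: index 2; position of 4: index 1
New edge 0->4: backward (u after v in old order)
Backward edge: old toposort is now invalid. Check if this creates a cycle.
Does 4 already reach 0? Reachable from 4: [0, 2, 3, 4]. YES -> cycle!
Still a DAG? no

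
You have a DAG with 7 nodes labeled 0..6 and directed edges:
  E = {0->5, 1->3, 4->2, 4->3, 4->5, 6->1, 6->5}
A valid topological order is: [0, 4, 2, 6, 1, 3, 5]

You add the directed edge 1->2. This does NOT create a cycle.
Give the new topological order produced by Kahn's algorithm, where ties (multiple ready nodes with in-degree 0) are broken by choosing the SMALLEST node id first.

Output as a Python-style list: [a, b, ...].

Old toposort: [0, 4, 2, 6, 1, 3, 5]
Added edge: 1->2
Position of 1 (4) > position of 2 (2). Must reorder: 1 must now come before 2.
Run Kahn's algorithm (break ties by smallest node id):
  initial in-degrees: [0, 1, 2, 2, 0, 3, 0]
  ready (indeg=0): [0, 4, 6]
  pop 0: indeg[5]->2 | ready=[4, 6] | order so far=[0]
  pop 4: indeg[2]->1; indeg[3]->1; indeg[5]->1 | ready=[6] | order so far=[0, 4]
  pop 6: indeg[1]->0; indeg[5]->0 | ready=[1, 5] | order so far=[0, 4, 6]
  pop 1: indeg[2]->0; indeg[3]->0 | ready=[2, 3, 5] | order so far=[0, 4, 6, 1]
  pop 2: no out-edges | ready=[3, 5] | order so far=[0, 4, 6, 1, 2]
  pop 3: no out-edges | ready=[5] | order so far=[0, 4, 6, 1, 2, 3]
  pop 5: no out-edges | ready=[] | order so far=[0, 4, 6, 1, 2, 3, 5]
  Result: [0, 4, 6, 1, 2, 3, 5]

Answer: [0, 4, 6, 1, 2, 3, 5]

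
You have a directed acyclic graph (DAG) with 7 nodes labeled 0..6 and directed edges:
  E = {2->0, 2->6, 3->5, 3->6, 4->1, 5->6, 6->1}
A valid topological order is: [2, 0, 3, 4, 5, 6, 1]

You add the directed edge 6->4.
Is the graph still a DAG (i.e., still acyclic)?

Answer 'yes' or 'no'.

Given toposort: [2, 0, 3, 4, 5, 6, 1]
Position of 6: index 5; position of 4: index 3
New edge 6->4: backward (u after v in old order)
Backward edge: old toposort is now invalid. Check if this creates a cycle.
Does 4 already reach 6? Reachable from 4: [1, 4]. NO -> still a DAG (reorder needed).
Still a DAG? yes

Answer: yes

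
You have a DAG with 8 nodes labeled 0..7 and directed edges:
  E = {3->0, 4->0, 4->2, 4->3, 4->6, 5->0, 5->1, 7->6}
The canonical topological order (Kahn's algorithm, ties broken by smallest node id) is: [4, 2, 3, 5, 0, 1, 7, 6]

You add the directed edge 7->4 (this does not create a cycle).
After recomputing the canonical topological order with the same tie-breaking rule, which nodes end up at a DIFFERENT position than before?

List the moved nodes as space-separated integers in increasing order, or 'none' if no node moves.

Old toposort: [4, 2, 3, 5, 0, 1, 7, 6]
Added edge 7->4
Recompute Kahn (smallest-id tiebreak):
  initial in-degrees: [3, 1, 1, 1, 1, 0, 2, 0]
  ready (indeg=0): [5, 7]
  pop 5: indeg[0]->2; indeg[1]->0 | ready=[1, 7] | order so far=[5]
  pop 1: no out-edges | ready=[7] | order so far=[5, 1]
  pop 7: indeg[4]->0; indeg[6]->1 | ready=[4] | order so far=[5, 1, 7]
  pop 4: indeg[0]->1; indeg[2]->0; indeg[3]->0; indeg[6]->0 | ready=[2, 3, 6] | order so far=[5, 1, 7, 4]
  pop 2: no out-edges | ready=[3, 6] | order so far=[5, 1, 7, 4, 2]
  pop 3: indeg[0]->0 | ready=[0, 6] | order so far=[5, 1, 7, 4, 2, 3]
  pop 0: no out-edges | ready=[6] | order so far=[5, 1, 7, 4, 2, 3, 0]
  pop 6: no out-edges | ready=[] | order so far=[5, 1, 7, 4, 2, 3, 0, 6]
New canonical toposort: [5, 1, 7, 4, 2, 3, 0, 6]
Compare positions:
  Node 0: index 4 -> 6 (moved)
  Node 1: index 5 -> 1 (moved)
  Node 2: index 1 -> 4 (moved)
  Node 3: index 2 -> 5 (moved)
  Node 4: index 0 -> 3 (moved)
  Node 5: index 3 -> 0 (moved)
  Node 6: index 7 -> 7 (same)
  Node 7: index 6 -> 2 (moved)
Nodes that changed position: 0 1 2 3 4 5 7

Answer: 0 1 2 3 4 5 7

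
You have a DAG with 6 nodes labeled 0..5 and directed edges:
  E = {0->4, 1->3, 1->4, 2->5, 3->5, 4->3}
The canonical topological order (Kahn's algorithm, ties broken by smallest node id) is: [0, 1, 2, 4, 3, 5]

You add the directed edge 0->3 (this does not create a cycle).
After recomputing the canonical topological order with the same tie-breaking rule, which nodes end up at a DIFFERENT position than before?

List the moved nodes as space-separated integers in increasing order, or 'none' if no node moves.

Answer: none

Derivation:
Old toposort: [0, 1, 2, 4, 3, 5]
Added edge 0->3
Recompute Kahn (smallest-id tiebreak):
  initial in-degrees: [0, 0, 0, 3, 2, 2]
  ready (indeg=0): [0, 1, 2]
  pop 0: indeg[3]->2; indeg[4]->1 | ready=[1, 2] | order so far=[0]
  pop 1: indeg[3]->1; indeg[4]->0 | ready=[2, 4] | order so far=[0, 1]
  pop 2: indeg[5]->1 | ready=[4] | order so far=[0, 1, 2]
  pop 4: indeg[3]->0 | ready=[3] | order so far=[0, 1, 2, 4]
  pop 3: indeg[5]->0 | ready=[5] | order so far=[0, 1, 2, 4, 3]
  pop 5: no out-edges | ready=[] | order so far=[0, 1, 2, 4, 3, 5]
New canonical toposort: [0, 1, 2, 4, 3, 5]
Compare positions:
  Node 0: index 0 -> 0 (same)
  Node 1: index 1 -> 1 (same)
  Node 2: index 2 -> 2 (same)
  Node 3: index 4 -> 4 (same)
  Node 4: index 3 -> 3 (same)
  Node 5: index 5 -> 5 (same)
Nodes that changed position: none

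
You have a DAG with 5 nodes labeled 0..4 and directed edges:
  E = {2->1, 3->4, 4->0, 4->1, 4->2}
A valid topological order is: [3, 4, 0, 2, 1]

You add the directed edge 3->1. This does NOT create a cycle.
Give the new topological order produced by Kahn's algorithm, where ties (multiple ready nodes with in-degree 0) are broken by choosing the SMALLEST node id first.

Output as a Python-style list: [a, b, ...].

Old toposort: [3, 4, 0, 2, 1]
Added edge: 3->1
Position of 3 (0) < position of 1 (4). Old order still valid.
Run Kahn's algorithm (break ties by smallest node id):
  initial in-degrees: [1, 3, 1, 0, 1]
  ready (indeg=0): [3]
  pop 3: indeg[1]->2; indeg[4]->0 | ready=[4] | order so far=[3]
  pop 4: indeg[0]->0; indeg[1]->1; indeg[2]->0 | ready=[0, 2] | order so far=[3, 4]
  pop 0: no out-edges | ready=[2] | order so far=[3, 4, 0]
  pop 2: indeg[1]->0 | ready=[1] | order so far=[3, 4, 0, 2]
  pop 1: no out-edges | ready=[] | order so far=[3, 4, 0, 2, 1]
  Result: [3, 4, 0, 2, 1]

Answer: [3, 4, 0, 2, 1]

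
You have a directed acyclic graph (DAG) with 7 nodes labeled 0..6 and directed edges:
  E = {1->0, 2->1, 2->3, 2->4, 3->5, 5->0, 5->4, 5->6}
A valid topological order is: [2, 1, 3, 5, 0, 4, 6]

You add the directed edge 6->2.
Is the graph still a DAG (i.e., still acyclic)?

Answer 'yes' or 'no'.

Given toposort: [2, 1, 3, 5, 0, 4, 6]
Position of 6: index 6; position of 2: index 0
New edge 6->2: backward (u after v in old order)
Backward edge: old toposort is now invalid. Check if this creates a cycle.
Does 2 already reach 6? Reachable from 2: [0, 1, 2, 3, 4, 5, 6]. YES -> cycle!
Still a DAG? no

Answer: no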